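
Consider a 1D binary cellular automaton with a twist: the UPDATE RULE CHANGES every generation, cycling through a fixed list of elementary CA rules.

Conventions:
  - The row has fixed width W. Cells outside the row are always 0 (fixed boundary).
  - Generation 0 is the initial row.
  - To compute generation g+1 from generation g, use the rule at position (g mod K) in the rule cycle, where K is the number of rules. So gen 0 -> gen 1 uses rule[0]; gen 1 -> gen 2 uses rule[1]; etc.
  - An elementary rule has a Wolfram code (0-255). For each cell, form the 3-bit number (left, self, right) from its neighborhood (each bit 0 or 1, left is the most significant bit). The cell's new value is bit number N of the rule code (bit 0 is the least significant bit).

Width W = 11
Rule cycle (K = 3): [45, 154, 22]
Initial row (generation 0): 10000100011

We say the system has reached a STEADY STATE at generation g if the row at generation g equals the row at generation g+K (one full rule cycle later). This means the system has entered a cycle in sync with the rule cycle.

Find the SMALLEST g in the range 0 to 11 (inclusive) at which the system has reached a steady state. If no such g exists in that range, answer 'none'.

Gen 0: 10000100011
Gen 1 (rule 45): 10110101010
Gen 2 (rule 154): 00100000001
Gen 3 (rule 22): 01110000011
Gen 4 (rule 45): 01000111010
Gen 5 (rule 154): 10101110001
Gen 6 (rule 22): 10100001011
Gen 7 (rule 45): 11101101110
Gen 8 (rule 154): 11001001101
Gen 9 (rule 22): 00111110001
Gen 10 (rule 45): 10100000101
Gen 11 (rule 154): 00010001000
Gen 12 (rule 22): 00111011100
Gen 13 (rule 45): 10100110001
Gen 14 (rule 154): 00011101010

Answer: none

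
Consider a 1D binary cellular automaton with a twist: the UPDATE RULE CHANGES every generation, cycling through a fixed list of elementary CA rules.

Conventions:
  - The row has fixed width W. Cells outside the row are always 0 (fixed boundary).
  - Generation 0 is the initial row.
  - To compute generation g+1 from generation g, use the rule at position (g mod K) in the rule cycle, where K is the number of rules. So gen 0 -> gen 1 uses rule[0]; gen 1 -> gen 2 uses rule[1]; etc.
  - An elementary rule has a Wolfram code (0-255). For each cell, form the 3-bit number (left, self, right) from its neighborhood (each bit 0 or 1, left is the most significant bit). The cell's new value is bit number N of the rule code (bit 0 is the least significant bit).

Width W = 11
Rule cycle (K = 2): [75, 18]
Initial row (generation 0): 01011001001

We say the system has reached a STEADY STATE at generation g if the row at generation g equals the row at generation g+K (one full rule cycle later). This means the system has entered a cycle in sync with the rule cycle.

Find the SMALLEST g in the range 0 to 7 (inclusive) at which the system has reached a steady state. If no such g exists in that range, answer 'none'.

Gen 0: 01011001001
Gen 1 (rule 75): 10011010010
Gen 2 (rule 18): 01100001101
Gen 3 (rule 75): 11101111100
Gen 4 (rule 18): 00000000010
Gen 5 (rule 75): 11111111100
Gen 6 (rule 18): 00000000010
Gen 7 (rule 75): 11111111100
Gen 8 (rule 18): 00000000010
Gen 9 (rule 75): 11111111100

Answer: 4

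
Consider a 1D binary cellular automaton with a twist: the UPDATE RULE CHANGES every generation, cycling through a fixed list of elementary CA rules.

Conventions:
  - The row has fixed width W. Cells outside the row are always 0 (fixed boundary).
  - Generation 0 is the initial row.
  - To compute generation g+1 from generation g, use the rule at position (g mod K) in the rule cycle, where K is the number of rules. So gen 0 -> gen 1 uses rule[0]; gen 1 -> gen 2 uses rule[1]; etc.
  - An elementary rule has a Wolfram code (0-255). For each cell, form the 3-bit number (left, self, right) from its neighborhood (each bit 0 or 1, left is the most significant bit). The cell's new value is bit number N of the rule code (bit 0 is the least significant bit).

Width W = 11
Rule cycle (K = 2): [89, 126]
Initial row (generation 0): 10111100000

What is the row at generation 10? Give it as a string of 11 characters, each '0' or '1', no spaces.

Gen 0: 10111100000
Gen 1 (rule 89): 00100111111
Gen 2 (rule 126): 01111100001
Gen 3 (rule 89): 01000111100
Gen 4 (rule 126): 11101100110
Gen 5 (rule 89): 10101110111
Gen 6 (rule 126): 11111011101
Gen 7 (rule 89): 10001010100
Gen 8 (rule 126): 11011111110
Gen 9 (rule 89): 11010000011
Gen 10 (rule 126): 11111000111

Answer: 11111000111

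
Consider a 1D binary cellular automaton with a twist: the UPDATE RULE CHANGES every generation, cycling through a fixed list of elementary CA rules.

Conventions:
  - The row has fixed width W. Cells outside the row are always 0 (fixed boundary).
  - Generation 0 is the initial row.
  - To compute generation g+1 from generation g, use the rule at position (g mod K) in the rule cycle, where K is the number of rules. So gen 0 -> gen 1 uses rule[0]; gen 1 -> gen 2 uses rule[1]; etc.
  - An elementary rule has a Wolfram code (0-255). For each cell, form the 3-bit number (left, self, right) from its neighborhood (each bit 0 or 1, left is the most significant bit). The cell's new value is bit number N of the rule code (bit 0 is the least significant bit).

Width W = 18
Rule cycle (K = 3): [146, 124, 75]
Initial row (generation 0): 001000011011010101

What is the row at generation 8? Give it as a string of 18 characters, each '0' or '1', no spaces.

Answer: 011000011111110011

Derivation:
Gen 0: 001000011011010101
Gen 1 (rule 146): 010100100000000000
Gen 2 (rule 124): 011110110000000000
Gen 3 (rule 75): 110010110111111111
Gen 4 (rule 146): 001100000011111110
Gen 5 (rule 124): 001110000010000011
Gen 6 (rule 75): 111010111100111111
Gen 7 (rule 146): 010000011011011110
Gen 8 (rule 124): 011000011111110011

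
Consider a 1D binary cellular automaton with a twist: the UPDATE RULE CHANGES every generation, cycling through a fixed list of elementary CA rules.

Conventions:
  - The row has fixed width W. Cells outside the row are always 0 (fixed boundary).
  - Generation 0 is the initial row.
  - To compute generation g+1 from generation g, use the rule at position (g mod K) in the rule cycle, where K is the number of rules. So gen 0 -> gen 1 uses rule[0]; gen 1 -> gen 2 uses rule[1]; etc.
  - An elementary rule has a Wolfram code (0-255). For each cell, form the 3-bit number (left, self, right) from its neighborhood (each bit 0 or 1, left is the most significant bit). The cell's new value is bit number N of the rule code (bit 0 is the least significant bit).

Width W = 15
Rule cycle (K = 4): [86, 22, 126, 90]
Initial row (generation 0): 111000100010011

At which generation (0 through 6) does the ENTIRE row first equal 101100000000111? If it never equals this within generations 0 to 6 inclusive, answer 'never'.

Answer: 4

Derivation:
Gen 0: 111000100010011
Gen 1 (rule 86): 001101110111101
Gen 2 (rule 22): 010000000000001
Gen 3 (rule 126): 111000000000011
Gen 4 (rule 90): 101100000000111
Gen 5 (rule 86): 100110000001001
Gen 6 (rule 22): 111001000011111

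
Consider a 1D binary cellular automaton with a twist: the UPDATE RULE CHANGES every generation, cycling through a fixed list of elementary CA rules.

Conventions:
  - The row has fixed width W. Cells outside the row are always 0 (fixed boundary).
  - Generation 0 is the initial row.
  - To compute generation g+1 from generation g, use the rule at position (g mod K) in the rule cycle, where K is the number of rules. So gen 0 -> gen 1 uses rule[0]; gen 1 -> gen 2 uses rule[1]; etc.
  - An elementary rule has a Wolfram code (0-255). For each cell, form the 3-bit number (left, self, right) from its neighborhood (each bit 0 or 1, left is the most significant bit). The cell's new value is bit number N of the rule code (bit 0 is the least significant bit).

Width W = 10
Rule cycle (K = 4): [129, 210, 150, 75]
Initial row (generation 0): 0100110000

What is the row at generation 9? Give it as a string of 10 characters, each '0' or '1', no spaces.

Gen 0: 0100110000
Gen 1 (rule 129): 0000000111
Gen 2 (rule 210): 0000001011
Gen 3 (rule 150): 0000011000
Gen 4 (rule 75): 1111111011
Gen 5 (rule 129): 0111110000
Gen 6 (rule 210): 1011111000
Gen 7 (rule 150): 1001110100
Gen 8 (rule 75): 0011010001
Gen 9 (rule 129): 1000000100

Answer: 1000000100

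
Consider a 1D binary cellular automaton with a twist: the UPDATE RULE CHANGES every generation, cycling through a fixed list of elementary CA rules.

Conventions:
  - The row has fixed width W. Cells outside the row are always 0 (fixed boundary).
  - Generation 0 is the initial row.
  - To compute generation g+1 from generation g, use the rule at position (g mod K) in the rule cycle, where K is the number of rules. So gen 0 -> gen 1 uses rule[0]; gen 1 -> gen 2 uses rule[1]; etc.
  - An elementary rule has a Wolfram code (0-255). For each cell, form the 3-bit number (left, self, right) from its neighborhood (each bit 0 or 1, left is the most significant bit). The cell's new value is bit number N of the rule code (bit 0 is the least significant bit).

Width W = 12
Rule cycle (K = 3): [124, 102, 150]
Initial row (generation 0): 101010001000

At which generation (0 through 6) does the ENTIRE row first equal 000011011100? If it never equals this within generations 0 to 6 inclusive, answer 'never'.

Gen 0: 101010001000
Gen 1 (rule 124): 111111001100
Gen 2 (rule 102): 000001010100
Gen 3 (rule 150): 000011010110
Gen 4 (rule 124): 000011111111
Gen 5 (rule 102): 000100000001
Gen 6 (rule 150): 001110000011

Answer: never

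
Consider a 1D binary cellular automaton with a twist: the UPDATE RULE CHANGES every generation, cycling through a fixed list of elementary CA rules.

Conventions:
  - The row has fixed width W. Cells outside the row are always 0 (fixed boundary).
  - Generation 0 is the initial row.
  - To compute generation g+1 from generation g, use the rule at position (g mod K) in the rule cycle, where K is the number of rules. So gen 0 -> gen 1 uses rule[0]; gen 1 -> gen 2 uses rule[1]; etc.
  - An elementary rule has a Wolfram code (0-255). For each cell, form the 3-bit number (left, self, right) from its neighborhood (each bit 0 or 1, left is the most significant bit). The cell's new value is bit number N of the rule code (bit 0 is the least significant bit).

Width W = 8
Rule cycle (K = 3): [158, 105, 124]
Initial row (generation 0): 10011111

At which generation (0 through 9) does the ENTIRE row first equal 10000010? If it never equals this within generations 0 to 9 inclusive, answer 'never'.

Gen 0: 10011111
Gen 1 (rule 158): 11111110
Gen 2 (rule 105): 10000010
Gen 3 (rule 124): 11000011
Gen 4 (rule 158): 10100110
Gen 5 (rule 105): 01000110
Gen 6 (rule 124): 01100111
Gen 7 (rule 158): 11011110
Gen 8 (rule 105): 11110010
Gen 9 (rule 124): 10011011

Answer: 2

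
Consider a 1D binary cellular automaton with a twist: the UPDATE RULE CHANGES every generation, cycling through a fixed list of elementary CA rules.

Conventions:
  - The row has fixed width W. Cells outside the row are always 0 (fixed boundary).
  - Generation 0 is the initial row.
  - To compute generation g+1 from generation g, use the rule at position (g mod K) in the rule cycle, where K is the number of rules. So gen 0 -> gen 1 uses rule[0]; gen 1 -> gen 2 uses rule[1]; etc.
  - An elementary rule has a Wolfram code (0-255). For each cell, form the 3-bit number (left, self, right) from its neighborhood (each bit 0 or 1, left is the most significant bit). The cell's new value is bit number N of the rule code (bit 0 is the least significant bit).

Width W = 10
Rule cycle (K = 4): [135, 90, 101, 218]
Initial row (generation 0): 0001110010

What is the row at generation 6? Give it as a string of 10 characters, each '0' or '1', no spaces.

Answer: 1111110011

Derivation:
Gen 0: 0001110010
Gen 1 (rule 135): 1110100110
Gen 2 (rule 90): 1010011111
Gen 3 (rule 101): 1110000001
Gen 4 (rule 218): 1111000010
Gen 5 (rule 135): 0110011110
Gen 6 (rule 90): 1111110011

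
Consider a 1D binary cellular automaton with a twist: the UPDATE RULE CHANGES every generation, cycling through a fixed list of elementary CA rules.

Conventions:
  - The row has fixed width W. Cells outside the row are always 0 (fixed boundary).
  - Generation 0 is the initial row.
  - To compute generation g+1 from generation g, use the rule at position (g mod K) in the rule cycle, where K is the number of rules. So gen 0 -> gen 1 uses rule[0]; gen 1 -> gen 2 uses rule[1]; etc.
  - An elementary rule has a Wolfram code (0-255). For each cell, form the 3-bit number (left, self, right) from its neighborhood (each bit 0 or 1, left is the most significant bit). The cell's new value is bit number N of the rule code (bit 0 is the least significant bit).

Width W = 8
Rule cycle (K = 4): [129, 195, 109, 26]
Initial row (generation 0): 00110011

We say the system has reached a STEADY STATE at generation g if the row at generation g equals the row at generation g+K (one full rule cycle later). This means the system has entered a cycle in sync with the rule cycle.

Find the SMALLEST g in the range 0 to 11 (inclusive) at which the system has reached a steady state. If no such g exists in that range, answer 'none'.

Answer: none

Derivation:
Gen 0: 00110011
Gen 1 (rule 129): 10000000
Gen 2 (rule 195): 00111111
Gen 3 (rule 109): 10100001
Gen 4 (rule 26): 00010010
Gen 5 (rule 129): 11000000
Gen 6 (rule 195): 01011111
Gen 7 (rule 109): 01110001
Gen 8 (rule 26): 11001010
Gen 9 (rule 129): 00000000
Gen 10 (rule 195): 11111111
Gen 11 (rule 109): 10000001
Gen 12 (rule 26): 01000010
Gen 13 (rule 129): 00011000
Gen 14 (rule 195): 11101011
Gen 15 (rule 109): 10111111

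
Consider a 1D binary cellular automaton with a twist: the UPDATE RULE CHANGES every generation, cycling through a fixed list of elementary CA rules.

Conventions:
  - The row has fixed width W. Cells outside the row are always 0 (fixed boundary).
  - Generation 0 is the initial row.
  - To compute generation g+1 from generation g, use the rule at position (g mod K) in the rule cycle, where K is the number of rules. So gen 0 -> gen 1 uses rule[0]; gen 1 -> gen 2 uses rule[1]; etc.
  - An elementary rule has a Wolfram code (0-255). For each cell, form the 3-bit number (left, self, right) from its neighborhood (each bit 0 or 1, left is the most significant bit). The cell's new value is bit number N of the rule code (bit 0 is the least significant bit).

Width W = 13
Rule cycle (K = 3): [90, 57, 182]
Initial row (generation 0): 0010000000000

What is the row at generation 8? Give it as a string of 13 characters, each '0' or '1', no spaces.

Gen 0: 0010000000000
Gen 1 (rule 90): 0101000000000
Gen 2 (rule 57): 0010111111111
Gen 3 (rule 182): 0111011111110
Gen 4 (rule 90): 1101010000011
Gen 5 (rule 57): 1010101111010
Gen 6 (rule 182): 1111110110111
Gen 7 (rule 90): 1000010110101
Gen 8 (rule 57): 0111001101010

Answer: 0111001101010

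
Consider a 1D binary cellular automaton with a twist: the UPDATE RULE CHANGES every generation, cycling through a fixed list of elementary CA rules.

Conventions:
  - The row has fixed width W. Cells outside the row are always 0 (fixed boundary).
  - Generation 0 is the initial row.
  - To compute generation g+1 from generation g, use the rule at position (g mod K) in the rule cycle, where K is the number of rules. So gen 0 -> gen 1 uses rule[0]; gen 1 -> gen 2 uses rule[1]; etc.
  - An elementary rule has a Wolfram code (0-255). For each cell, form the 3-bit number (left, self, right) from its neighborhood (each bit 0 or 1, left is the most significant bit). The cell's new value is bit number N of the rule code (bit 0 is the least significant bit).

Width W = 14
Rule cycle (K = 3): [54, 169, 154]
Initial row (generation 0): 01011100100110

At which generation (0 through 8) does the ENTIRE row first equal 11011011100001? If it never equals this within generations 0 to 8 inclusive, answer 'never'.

Answer: never

Derivation:
Gen 0: 01011100100110
Gen 1 (rule 54): 11100011111001
Gen 2 (rule 169): 11001011110000
Gen 3 (rule 154): 10110011101000
Gen 4 (rule 54): 11001100011100
Gen 5 (rule 169): 10001001011001
Gen 6 (rule 154): 01010110010110
Gen 7 (rule 54): 11111001111001
Gen 8 (rule 169): 11110001110000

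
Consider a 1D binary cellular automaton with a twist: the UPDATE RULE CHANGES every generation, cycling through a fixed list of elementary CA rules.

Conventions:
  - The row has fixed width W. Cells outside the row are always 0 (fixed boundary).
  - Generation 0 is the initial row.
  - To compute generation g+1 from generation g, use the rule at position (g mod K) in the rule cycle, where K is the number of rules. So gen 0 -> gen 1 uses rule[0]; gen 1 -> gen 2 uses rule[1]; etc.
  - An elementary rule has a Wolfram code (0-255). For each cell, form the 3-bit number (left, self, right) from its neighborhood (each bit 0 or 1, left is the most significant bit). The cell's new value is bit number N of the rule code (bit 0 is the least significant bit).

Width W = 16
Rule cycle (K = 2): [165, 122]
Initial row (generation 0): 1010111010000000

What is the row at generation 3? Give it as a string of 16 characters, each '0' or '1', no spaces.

Answer: 1000010111001101

Derivation:
Gen 0: 1010111010000000
Gen 1 (rule 165): 1111010110111111
Gen 2 (rule 122): 1001101111100001
Gen 3 (rule 165): 1000010111001101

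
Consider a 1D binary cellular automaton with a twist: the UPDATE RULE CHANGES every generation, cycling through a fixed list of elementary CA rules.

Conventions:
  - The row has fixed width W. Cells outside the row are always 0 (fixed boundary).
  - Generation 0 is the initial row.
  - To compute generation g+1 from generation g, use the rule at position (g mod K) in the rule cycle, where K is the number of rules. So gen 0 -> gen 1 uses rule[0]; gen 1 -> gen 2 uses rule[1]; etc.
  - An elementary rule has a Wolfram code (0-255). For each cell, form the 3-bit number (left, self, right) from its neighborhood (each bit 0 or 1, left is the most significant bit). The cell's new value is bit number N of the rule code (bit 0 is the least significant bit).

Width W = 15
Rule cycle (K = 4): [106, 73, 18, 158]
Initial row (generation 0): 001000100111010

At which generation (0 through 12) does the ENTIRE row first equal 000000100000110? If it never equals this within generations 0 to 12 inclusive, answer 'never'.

Answer: never

Derivation:
Gen 0: 001000100111010
Gen 1 (rule 106): 010001001101100
Gen 2 (rule 73): 000100001101101
Gen 3 (rule 18): 001010010000000
Gen 4 (rule 158): 011011111000000
Gen 5 (rule 106): 111110001000000
Gen 6 (rule 73): 100010100011111
Gen 7 (rule 18): 010100010100000
Gen 8 (rule 158): 110110110110000
Gen 9 (rule 106): 111111111110000
Gen 10 (rule 73): 100000000010111
Gen 11 (rule 18): 010000000100000
Gen 12 (rule 158): 111000001110000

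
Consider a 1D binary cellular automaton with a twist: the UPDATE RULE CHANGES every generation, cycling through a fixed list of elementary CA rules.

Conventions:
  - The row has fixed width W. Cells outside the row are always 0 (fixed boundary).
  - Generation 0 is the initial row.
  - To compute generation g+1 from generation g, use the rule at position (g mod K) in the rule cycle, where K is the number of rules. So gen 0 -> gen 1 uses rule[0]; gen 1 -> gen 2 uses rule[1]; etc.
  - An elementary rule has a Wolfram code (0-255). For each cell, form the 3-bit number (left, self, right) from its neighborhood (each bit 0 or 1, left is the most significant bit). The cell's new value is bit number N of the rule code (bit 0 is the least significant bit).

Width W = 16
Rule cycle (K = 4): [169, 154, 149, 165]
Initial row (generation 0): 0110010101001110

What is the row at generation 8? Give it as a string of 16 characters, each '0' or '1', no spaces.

Answer: 0001001001100111

Derivation:
Gen 0: 0110010101001110
Gen 1 (rule 169): 0100001010001100
Gen 2 (rule 154): 1010010001011010
Gen 3 (rule 149): 1011011101000011
Gen 4 (rule 165): 1100101011011000
Gen 5 (rule 169): 1000010110110011
Gen 6 (rule 154): 0100100100101110
Gen 7 (rule 149): 0110110110100101
Gen 8 (rule 165): 0001001001100111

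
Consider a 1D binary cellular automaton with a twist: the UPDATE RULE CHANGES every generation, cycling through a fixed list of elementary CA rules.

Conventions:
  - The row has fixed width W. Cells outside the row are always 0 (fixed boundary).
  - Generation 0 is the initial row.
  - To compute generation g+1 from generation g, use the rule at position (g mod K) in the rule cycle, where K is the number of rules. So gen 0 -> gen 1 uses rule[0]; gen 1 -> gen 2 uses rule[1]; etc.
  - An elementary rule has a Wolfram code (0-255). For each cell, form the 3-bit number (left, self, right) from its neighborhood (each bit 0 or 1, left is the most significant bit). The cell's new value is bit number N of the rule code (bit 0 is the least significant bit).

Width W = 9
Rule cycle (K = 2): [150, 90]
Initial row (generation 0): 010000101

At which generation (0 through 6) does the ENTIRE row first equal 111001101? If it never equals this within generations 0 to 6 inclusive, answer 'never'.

Answer: 1

Derivation:
Gen 0: 010000101
Gen 1 (rule 150): 111001101
Gen 2 (rule 90): 101111100
Gen 3 (rule 150): 100111010
Gen 4 (rule 90): 011101001
Gen 5 (rule 150): 101001111
Gen 6 (rule 90): 000111001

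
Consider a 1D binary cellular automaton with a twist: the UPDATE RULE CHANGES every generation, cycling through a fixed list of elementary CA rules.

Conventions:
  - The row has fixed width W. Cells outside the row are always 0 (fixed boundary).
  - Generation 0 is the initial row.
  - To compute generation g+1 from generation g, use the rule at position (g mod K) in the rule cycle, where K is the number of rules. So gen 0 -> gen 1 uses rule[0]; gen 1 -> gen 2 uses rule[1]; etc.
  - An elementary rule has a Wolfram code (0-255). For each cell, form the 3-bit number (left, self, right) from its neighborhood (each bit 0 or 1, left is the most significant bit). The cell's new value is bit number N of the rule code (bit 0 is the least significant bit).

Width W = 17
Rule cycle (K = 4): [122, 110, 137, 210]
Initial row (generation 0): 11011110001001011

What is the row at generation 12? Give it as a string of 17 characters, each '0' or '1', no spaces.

Answer: 10110101101110110

Derivation:
Gen 0: 11011110001001011
Gen 1 (rule 122): 11110011010110111
Gen 2 (rule 110): 10010111111111101
Gen 3 (rule 137): 00000111111111000
Gen 4 (rule 210): 00001011111111100
Gen 5 (rule 122): 00010110000000110
Gen 6 (rule 110): 00111110000001110
Gen 7 (rule 137): 10111100111101100
Gen 8 (rule 210): 00011111011100110
Gen 9 (rule 122): 00110001110111111
Gen 10 (rule 110): 01110011011100001
Gen 11 (rule 137): 01100010011001100
Gen 12 (rule 210): 10110101101110110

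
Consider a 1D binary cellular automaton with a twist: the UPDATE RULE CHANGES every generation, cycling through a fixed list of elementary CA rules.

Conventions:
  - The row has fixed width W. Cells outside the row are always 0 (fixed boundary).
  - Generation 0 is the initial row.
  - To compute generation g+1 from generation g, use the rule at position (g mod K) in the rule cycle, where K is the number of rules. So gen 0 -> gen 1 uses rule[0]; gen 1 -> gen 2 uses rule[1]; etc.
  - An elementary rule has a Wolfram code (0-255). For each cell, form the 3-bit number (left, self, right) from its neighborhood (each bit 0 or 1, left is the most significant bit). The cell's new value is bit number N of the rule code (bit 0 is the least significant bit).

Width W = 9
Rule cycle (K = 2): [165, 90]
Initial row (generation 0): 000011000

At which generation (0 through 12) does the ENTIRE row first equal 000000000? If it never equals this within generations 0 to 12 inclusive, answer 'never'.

Gen 0: 000011000
Gen 1 (rule 165): 111000011
Gen 2 (rule 90): 101100111
Gen 3 (rule 165): 110000010
Gen 4 (rule 90): 111000101
Gen 5 (rule 165): 010010111
Gen 6 (rule 90): 101100101
Gen 7 (rule 165): 110000111
Gen 8 (rule 90): 111001101
Gen 9 (rule 165): 010000011
Gen 10 (rule 90): 101000111
Gen 11 (rule 165): 111010010
Gen 12 (rule 90): 101001101

Answer: never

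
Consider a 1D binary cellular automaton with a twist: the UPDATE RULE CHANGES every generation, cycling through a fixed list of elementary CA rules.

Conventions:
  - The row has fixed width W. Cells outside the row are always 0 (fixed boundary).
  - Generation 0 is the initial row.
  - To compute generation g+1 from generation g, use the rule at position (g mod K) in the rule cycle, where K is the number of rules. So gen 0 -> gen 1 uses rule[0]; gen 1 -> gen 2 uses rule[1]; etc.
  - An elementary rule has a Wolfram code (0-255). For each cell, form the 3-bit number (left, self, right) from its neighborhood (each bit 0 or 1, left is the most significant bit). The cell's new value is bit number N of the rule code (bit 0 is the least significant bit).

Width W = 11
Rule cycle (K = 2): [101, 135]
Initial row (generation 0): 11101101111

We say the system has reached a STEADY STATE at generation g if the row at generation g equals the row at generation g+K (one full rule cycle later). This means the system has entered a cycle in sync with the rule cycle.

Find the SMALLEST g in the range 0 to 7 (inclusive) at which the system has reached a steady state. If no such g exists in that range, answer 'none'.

Answer: none

Derivation:
Gen 0: 11101101111
Gen 1 (rule 101): 00110110001
Gen 2 (rule 135): 11000000111
Gen 3 (rule 101): 01011110001
Gen 4 (rule 135): 11001100111
Gen 5 (rule 101): 01000100001
Gen 6 (rule 135): 11011101111
Gen 7 (rule 101): 01100110001
Gen 8 (rule 135): 10001000111
Gen 9 (rule 101): 10101010001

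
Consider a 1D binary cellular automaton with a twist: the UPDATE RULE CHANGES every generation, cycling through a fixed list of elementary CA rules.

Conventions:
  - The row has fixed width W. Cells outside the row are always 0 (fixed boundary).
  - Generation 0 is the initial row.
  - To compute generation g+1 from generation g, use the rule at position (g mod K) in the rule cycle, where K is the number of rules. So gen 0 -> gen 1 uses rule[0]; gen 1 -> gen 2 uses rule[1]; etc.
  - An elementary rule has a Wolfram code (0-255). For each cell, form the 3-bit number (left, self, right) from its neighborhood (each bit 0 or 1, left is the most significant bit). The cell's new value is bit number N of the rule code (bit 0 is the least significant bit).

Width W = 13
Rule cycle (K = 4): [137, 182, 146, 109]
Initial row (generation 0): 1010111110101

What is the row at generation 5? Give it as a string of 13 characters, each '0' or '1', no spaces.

Gen 0: 1010111110101
Gen 1 (rule 137): 0000111100000
Gen 2 (rule 182): 0001011010000
Gen 3 (rule 146): 0010000001000
Gen 4 (rule 109): 1010111101011
Gen 5 (rule 137): 0000111000010

Answer: 0000111000010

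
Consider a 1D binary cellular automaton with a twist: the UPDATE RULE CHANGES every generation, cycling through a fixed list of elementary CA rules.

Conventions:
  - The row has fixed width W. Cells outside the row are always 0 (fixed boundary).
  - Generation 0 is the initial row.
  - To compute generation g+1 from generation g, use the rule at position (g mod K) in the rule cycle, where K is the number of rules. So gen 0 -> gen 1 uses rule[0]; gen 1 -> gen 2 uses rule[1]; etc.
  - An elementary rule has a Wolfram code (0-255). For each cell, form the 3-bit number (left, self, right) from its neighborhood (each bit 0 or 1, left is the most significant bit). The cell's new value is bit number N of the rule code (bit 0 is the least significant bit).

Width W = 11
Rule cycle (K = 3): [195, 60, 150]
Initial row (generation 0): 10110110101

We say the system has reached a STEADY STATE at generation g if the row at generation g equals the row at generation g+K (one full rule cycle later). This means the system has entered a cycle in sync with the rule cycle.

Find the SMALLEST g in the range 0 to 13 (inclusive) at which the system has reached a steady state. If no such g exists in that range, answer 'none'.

Gen 0: 10110110101
Gen 1 (rule 195): 00010010000
Gen 2 (rule 60): 00011011000
Gen 3 (rule 150): 00100000100
Gen 4 (rule 195): 11001111001
Gen 5 (rule 60): 10101000101
Gen 6 (rule 150): 10101101101
Gen 7 (rule 195): 00000100100
Gen 8 (rule 60): 00000110110
Gen 9 (rule 150): 00001000001
Gen 10 (rule 195): 11110011110
Gen 11 (rule 60): 10001010001
Gen 12 (rule 150): 11011011011
Gen 13 (rule 195): 01001001001
Gen 14 (rule 60): 01101101101
Gen 15 (rule 150): 10000000001
Gen 16 (rule 195): 00111111110

Answer: none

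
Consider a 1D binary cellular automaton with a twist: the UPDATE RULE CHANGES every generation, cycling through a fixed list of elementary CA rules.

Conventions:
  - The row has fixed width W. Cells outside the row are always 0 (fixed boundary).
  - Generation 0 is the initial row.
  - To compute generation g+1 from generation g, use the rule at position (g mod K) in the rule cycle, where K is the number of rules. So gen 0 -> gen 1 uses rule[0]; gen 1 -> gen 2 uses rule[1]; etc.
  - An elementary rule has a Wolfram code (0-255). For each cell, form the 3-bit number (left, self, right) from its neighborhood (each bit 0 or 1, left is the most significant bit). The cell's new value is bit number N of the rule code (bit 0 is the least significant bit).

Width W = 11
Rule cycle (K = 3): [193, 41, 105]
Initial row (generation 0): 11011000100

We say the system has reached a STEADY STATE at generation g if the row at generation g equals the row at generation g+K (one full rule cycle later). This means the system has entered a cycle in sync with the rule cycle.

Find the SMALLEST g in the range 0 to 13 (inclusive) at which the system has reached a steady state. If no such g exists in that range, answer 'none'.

Gen 0: 11011000100
Gen 1 (rule 193): 01001010001
Gen 2 (rule 41): 00000100100
Gen 3 (rule 105): 11110000001
Gen 4 (rule 193): 01110111100
Gen 5 (rule 41): 01001100001
Gen 6 (rule 105): 00001101100
Gen 7 (rule 193): 11100100101
Gen 8 (rule 41): 10000000010
Gen 9 (rule 105): 00111111000
Gen 10 (rule 193): 10011111011
Gen 11 (rule 41): 00010000110
Gen 12 (rule 105): 11000110110
Gen 13 (rule 193): 01010010010
Gen 14 (rule 41): 00100000000
Gen 15 (rule 105): 10001111111
Gen 16 (rule 193): 00100111111

Answer: none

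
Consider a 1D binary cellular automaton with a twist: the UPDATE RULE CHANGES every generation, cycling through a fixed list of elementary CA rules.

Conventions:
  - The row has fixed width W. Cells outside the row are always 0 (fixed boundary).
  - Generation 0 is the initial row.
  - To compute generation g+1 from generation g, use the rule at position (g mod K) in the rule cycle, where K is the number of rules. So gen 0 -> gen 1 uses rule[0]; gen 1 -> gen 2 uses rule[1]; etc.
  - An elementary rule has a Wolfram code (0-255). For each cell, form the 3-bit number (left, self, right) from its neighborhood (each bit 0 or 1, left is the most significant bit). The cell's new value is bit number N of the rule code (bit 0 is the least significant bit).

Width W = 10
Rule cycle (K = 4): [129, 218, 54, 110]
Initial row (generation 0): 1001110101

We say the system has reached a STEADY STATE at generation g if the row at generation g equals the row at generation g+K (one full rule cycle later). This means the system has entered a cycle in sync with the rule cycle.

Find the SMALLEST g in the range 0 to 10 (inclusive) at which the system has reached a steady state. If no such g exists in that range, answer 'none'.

Answer: 3

Derivation:
Gen 0: 1001110101
Gen 1 (rule 129): 0000100000
Gen 2 (rule 218): 0001010000
Gen 3 (rule 54): 0011111000
Gen 4 (rule 110): 0110001000
Gen 5 (rule 129): 0000100011
Gen 6 (rule 218): 0001010111
Gen 7 (rule 54): 0011111000
Gen 8 (rule 110): 0110001000
Gen 9 (rule 129): 0000100011
Gen 10 (rule 218): 0001010111
Gen 11 (rule 54): 0011111000
Gen 12 (rule 110): 0110001000
Gen 13 (rule 129): 0000100011
Gen 14 (rule 218): 0001010111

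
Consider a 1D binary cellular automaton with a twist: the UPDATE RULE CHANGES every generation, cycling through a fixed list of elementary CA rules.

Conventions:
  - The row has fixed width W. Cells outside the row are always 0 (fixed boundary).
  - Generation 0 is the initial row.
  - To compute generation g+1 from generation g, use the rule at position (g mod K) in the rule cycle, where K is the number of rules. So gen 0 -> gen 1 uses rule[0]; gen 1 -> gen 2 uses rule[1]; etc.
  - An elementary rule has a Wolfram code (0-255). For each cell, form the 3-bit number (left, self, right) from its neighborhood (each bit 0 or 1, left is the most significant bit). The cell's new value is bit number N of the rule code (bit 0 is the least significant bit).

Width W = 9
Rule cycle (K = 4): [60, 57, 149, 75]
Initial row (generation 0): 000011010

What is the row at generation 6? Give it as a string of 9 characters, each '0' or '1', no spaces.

Answer: 101100111

Derivation:
Gen 0: 000011010
Gen 1 (rule 60): 000010111
Gen 2 (rule 57): 111001100
Gen 3 (rule 149): 010100011
Gen 4 (rule 75): 100001111
Gen 5 (rule 60): 110001000
Gen 6 (rule 57): 101100111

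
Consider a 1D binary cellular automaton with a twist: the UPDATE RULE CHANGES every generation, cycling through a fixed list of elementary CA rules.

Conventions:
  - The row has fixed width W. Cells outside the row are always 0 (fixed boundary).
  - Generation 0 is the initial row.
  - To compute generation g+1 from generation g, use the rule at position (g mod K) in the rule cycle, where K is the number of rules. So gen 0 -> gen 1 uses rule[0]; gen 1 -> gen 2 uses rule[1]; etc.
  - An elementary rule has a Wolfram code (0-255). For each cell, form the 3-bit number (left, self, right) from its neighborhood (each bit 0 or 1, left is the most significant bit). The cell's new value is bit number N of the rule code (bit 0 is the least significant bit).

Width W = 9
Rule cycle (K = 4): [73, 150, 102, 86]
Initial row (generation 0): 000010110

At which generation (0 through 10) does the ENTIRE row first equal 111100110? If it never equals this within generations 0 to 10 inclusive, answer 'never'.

Answer: never

Derivation:
Gen 0: 000010110
Gen 1 (rule 73): 111000110
Gen 2 (rule 150): 010101001
Gen 3 (rule 102): 111111011
Gen 4 (rule 86): 000001001
Gen 5 (rule 73): 111100000
Gen 6 (rule 150): 011010000
Gen 7 (rule 102): 101110000
Gen 8 (rule 86): 100011000
Gen 9 (rule 73): 001011011
Gen 10 (rule 150): 011000000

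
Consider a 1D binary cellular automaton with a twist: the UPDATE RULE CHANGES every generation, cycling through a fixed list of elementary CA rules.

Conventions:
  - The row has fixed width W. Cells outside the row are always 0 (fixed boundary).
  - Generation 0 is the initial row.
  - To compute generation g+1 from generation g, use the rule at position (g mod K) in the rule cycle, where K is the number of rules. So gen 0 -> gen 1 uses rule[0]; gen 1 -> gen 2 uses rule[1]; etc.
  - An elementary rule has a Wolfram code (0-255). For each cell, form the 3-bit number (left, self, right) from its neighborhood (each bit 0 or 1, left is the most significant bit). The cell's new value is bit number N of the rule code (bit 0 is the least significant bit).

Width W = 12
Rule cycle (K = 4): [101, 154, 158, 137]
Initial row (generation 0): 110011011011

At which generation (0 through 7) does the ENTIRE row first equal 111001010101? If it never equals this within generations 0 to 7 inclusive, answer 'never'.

Gen 0: 110011011011
Gen 1 (rule 101): 010001101101
Gen 2 (rule 154): 101011001000
Gen 3 (rule 158): 101010111100
Gen 4 (rule 137): 000000111001
Gen 5 (rule 101): 111110001001
Gen 6 (rule 154): 111101010110
Gen 7 (rule 158): 111001010101

Answer: 7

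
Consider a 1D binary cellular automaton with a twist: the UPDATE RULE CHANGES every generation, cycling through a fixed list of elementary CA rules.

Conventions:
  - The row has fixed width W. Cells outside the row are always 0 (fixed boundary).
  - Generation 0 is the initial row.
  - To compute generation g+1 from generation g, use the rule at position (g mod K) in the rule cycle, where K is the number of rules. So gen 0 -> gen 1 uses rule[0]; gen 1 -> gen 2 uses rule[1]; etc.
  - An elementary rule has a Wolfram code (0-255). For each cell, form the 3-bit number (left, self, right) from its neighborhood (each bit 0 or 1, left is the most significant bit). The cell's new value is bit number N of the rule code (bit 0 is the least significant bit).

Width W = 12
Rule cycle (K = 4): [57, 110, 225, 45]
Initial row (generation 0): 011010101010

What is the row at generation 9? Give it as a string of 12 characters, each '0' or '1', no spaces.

Answer: 011001111100

Derivation:
Gen 0: 011010101010
Gen 1 (rule 57): 010101010101
Gen 2 (rule 110): 111111111111
Gen 3 (rule 225): 011111111111
Gen 4 (rule 45): 010000000000
Gen 5 (rule 57): 001111111111
Gen 6 (rule 110): 011000000001
Gen 7 (rule 225): 001011111100
Gen 8 (rule 45): 101110000001
Gen 9 (rule 57): 011001111100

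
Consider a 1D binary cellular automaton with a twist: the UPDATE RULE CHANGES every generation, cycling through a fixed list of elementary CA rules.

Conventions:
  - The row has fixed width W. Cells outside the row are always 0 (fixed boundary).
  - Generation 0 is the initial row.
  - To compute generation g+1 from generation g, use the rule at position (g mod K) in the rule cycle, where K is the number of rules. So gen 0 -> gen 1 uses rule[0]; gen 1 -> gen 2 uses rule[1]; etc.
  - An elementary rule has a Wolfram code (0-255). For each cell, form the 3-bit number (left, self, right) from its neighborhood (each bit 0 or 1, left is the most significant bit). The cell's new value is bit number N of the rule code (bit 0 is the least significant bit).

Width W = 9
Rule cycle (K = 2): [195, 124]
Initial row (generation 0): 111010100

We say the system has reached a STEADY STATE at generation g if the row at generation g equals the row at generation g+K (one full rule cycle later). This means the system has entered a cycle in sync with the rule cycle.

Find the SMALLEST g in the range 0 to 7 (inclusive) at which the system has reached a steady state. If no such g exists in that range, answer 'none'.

Gen 0: 111010100
Gen 1 (rule 195): 011000001
Gen 2 (rule 124): 011100001
Gen 3 (rule 195): 101101110
Gen 4 (rule 124): 111111011
Gen 5 (rule 195): 011111001
Gen 6 (rule 124): 010001101
Gen 7 (rule 195): 100110100
Gen 8 (rule 124): 110111110
Gen 9 (rule 195): 010011110

Answer: none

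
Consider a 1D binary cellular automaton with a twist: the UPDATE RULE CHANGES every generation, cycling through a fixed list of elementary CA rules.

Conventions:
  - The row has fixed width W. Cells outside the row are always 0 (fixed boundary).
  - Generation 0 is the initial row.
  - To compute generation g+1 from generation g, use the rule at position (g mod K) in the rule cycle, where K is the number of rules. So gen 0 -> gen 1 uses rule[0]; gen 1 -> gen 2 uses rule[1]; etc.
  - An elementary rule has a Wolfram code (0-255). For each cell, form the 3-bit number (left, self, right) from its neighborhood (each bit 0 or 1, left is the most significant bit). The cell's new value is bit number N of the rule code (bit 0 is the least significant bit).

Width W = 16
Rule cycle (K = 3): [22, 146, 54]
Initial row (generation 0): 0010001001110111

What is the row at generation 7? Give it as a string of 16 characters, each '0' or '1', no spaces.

Gen 0: 0010001001110111
Gen 1 (rule 22): 0111011110000000
Gen 2 (rule 146): 1010001101000000
Gen 3 (rule 54): 1111010011100000
Gen 4 (rule 22): 0000011100010000
Gen 5 (rule 146): 0000101010101000
Gen 6 (rule 54): 0001111111111100
Gen 7 (rule 22): 0010000000000010

Answer: 0010000000000010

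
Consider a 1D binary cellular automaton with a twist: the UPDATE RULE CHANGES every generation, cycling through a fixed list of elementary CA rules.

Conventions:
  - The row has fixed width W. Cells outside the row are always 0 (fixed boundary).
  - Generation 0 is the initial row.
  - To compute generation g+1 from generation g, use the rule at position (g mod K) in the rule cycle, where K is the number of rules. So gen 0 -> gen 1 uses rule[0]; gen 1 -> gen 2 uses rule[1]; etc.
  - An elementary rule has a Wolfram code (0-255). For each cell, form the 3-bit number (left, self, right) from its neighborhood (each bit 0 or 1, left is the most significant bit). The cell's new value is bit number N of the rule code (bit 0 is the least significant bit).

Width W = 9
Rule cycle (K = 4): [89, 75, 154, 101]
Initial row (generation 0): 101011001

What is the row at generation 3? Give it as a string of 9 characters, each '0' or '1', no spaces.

Answer: 111100000

Derivation:
Gen 0: 101011001
Gen 1 (rule 89): 000011100
Gen 2 (rule 75): 111110101
Gen 3 (rule 154): 111100000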